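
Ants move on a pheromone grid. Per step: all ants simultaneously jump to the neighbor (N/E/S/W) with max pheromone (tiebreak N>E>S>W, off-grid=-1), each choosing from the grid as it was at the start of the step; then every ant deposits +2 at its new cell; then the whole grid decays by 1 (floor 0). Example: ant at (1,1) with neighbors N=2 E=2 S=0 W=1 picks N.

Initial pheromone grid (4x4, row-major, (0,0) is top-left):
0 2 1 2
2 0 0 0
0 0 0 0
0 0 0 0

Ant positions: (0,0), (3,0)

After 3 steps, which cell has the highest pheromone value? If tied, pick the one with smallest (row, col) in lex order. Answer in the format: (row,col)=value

Answer: (0,1)=3

Derivation:
Step 1: ant0:(0,0)->E->(0,1) | ant1:(3,0)->N->(2,0)
  grid max=3 at (0,1)
Step 2: ant0:(0,1)->E->(0,2) | ant1:(2,0)->N->(1,0)
  grid max=2 at (0,1)
Step 3: ant0:(0,2)->W->(0,1) | ant1:(1,0)->N->(0,0)
  grid max=3 at (0,1)
Final grid:
  1 3 0 0
  1 0 0 0
  0 0 0 0
  0 0 0 0
Max pheromone 3 at (0,1)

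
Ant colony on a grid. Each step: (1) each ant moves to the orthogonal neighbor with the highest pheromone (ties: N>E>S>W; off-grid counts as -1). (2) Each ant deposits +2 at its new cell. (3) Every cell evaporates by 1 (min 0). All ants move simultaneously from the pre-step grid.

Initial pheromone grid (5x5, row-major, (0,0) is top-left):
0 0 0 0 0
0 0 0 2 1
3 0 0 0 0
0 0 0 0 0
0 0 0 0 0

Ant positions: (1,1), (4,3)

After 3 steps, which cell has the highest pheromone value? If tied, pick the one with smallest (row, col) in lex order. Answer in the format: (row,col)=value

Answer: (0,3)=1

Derivation:
Step 1: ant0:(1,1)->N->(0,1) | ant1:(4,3)->N->(3,3)
  grid max=2 at (2,0)
Step 2: ant0:(0,1)->E->(0,2) | ant1:(3,3)->N->(2,3)
  grid max=1 at (0,2)
Step 3: ant0:(0,2)->E->(0,3) | ant1:(2,3)->N->(1,3)
  grid max=1 at (0,3)
Final grid:
  0 0 0 1 0
  0 0 0 1 0
  0 0 0 0 0
  0 0 0 0 0
  0 0 0 0 0
Max pheromone 1 at (0,3)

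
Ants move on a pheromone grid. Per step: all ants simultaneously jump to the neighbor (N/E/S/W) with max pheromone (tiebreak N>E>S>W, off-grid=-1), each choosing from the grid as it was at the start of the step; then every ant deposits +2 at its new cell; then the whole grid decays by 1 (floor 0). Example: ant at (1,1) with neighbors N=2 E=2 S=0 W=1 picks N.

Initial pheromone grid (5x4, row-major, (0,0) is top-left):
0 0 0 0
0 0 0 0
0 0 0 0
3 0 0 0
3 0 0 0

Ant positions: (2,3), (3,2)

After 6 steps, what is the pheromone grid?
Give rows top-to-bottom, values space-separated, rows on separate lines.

After step 1: ants at (1,3),(2,2)
  0 0 0 0
  0 0 0 1
  0 0 1 0
  2 0 0 0
  2 0 0 0
After step 2: ants at (0,3),(1,2)
  0 0 0 1
  0 0 1 0
  0 0 0 0
  1 0 0 0
  1 0 0 0
After step 3: ants at (1,3),(0,2)
  0 0 1 0
  0 0 0 1
  0 0 0 0
  0 0 0 0
  0 0 0 0
After step 4: ants at (0,3),(0,3)
  0 0 0 3
  0 0 0 0
  0 0 0 0
  0 0 0 0
  0 0 0 0
After step 5: ants at (1,3),(1,3)
  0 0 0 2
  0 0 0 3
  0 0 0 0
  0 0 0 0
  0 0 0 0
After step 6: ants at (0,3),(0,3)
  0 0 0 5
  0 0 0 2
  0 0 0 0
  0 0 0 0
  0 0 0 0

0 0 0 5
0 0 0 2
0 0 0 0
0 0 0 0
0 0 0 0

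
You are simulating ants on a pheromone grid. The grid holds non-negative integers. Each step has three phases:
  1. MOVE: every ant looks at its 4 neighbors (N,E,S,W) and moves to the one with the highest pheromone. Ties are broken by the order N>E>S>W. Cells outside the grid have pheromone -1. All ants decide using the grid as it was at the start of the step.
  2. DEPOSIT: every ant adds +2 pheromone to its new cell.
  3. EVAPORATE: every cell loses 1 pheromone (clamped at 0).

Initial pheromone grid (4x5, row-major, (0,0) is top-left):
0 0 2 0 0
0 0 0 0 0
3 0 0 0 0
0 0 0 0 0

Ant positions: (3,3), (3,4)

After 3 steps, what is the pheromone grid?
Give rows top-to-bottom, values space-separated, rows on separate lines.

After step 1: ants at (2,3),(2,4)
  0 0 1 0 0
  0 0 0 0 0
  2 0 0 1 1
  0 0 0 0 0
After step 2: ants at (2,4),(2,3)
  0 0 0 0 0
  0 0 0 0 0
  1 0 0 2 2
  0 0 0 0 0
After step 3: ants at (2,3),(2,4)
  0 0 0 0 0
  0 0 0 0 0
  0 0 0 3 3
  0 0 0 0 0

0 0 0 0 0
0 0 0 0 0
0 0 0 3 3
0 0 0 0 0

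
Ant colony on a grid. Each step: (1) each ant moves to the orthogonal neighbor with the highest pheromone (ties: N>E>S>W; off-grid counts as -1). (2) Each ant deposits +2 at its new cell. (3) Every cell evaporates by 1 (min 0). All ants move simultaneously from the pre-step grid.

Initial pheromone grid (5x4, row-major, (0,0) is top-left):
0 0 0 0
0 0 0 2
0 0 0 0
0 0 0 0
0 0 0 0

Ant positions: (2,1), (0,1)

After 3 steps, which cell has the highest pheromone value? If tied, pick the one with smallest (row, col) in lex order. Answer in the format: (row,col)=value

Answer: (0,2)=1

Derivation:
Step 1: ant0:(2,1)->N->(1,1) | ant1:(0,1)->E->(0,2)
  grid max=1 at (0,2)
Step 2: ant0:(1,1)->N->(0,1) | ant1:(0,2)->E->(0,3)
  grid max=1 at (0,1)
Step 3: ant0:(0,1)->E->(0,2) | ant1:(0,3)->S->(1,3)
  grid max=1 at (0,2)
Final grid:
  0 0 1 0
  0 0 0 1
  0 0 0 0
  0 0 0 0
  0 0 0 0
Max pheromone 1 at (0,2)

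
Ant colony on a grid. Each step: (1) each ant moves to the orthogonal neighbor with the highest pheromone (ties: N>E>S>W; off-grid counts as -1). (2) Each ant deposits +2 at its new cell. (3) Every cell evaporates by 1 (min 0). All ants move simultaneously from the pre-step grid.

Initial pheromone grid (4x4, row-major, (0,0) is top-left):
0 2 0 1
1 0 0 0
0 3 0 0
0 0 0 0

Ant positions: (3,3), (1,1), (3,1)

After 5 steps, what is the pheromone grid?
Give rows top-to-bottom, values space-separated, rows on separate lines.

After step 1: ants at (2,3),(2,1),(2,1)
  0 1 0 0
  0 0 0 0
  0 6 0 1
  0 0 0 0
After step 2: ants at (1,3),(1,1),(1,1)
  0 0 0 0
  0 3 0 1
  0 5 0 0
  0 0 0 0
After step 3: ants at (0,3),(2,1),(2,1)
  0 0 0 1
  0 2 0 0
  0 8 0 0
  0 0 0 0
After step 4: ants at (1,3),(1,1),(1,1)
  0 0 0 0
  0 5 0 1
  0 7 0 0
  0 0 0 0
After step 5: ants at (0,3),(2,1),(2,1)
  0 0 0 1
  0 4 0 0
  0 10 0 0
  0 0 0 0

0 0 0 1
0 4 0 0
0 10 0 0
0 0 0 0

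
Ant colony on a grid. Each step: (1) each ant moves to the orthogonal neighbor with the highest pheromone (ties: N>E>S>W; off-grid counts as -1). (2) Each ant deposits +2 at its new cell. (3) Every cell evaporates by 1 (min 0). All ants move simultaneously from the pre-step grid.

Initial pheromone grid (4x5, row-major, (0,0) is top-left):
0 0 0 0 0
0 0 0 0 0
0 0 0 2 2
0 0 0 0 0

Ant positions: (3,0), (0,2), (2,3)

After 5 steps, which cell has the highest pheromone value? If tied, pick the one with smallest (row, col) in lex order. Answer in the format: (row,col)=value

Answer: (2,4)=5

Derivation:
Step 1: ant0:(3,0)->N->(2,0) | ant1:(0,2)->E->(0,3) | ant2:(2,3)->E->(2,4)
  grid max=3 at (2,4)
Step 2: ant0:(2,0)->N->(1,0) | ant1:(0,3)->E->(0,4) | ant2:(2,4)->W->(2,3)
  grid max=2 at (2,3)
Step 3: ant0:(1,0)->N->(0,0) | ant1:(0,4)->S->(1,4) | ant2:(2,3)->E->(2,4)
  grid max=3 at (2,4)
Step 4: ant0:(0,0)->E->(0,1) | ant1:(1,4)->S->(2,4) | ant2:(2,4)->N->(1,4)
  grid max=4 at (2,4)
Step 5: ant0:(0,1)->E->(0,2) | ant1:(2,4)->N->(1,4) | ant2:(1,4)->S->(2,4)
  grid max=5 at (2,4)
Final grid:
  0 0 1 0 0
  0 0 0 0 3
  0 0 0 0 5
  0 0 0 0 0
Max pheromone 5 at (2,4)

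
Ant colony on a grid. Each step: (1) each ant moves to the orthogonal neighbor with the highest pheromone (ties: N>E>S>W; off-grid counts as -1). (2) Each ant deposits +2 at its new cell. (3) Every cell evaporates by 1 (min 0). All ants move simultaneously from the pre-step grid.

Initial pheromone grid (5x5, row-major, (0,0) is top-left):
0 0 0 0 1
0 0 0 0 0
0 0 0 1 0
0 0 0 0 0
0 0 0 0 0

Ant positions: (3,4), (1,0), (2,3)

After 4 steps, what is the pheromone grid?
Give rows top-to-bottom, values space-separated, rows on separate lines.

After step 1: ants at (2,4),(0,0),(1,3)
  1 0 0 0 0
  0 0 0 1 0
  0 0 0 0 1
  0 0 0 0 0
  0 0 0 0 0
After step 2: ants at (1,4),(0,1),(0,3)
  0 1 0 1 0
  0 0 0 0 1
  0 0 0 0 0
  0 0 0 0 0
  0 0 0 0 0
After step 3: ants at (0,4),(0,2),(0,4)
  0 0 1 0 3
  0 0 0 0 0
  0 0 0 0 0
  0 0 0 0 0
  0 0 0 0 0
After step 4: ants at (1,4),(0,3),(1,4)
  0 0 0 1 2
  0 0 0 0 3
  0 0 0 0 0
  0 0 0 0 0
  0 0 0 0 0

0 0 0 1 2
0 0 0 0 3
0 0 0 0 0
0 0 0 0 0
0 0 0 0 0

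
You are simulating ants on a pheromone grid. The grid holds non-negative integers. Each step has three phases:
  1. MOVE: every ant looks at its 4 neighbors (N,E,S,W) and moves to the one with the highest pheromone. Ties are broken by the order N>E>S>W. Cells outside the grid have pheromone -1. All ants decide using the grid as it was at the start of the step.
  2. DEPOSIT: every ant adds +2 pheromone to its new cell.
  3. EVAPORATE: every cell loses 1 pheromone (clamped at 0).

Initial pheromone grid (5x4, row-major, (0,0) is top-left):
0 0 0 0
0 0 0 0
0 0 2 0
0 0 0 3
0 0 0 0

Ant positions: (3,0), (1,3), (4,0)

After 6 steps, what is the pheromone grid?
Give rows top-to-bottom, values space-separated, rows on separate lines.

After step 1: ants at (2,0),(0,3),(3,0)
  0 0 0 1
  0 0 0 0
  1 0 1 0
  1 0 0 2
  0 0 0 0
After step 2: ants at (3,0),(1,3),(2,0)
  0 0 0 0
  0 0 0 1
  2 0 0 0
  2 0 0 1
  0 0 0 0
After step 3: ants at (2,0),(0,3),(3,0)
  0 0 0 1
  0 0 0 0
  3 0 0 0
  3 0 0 0
  0 0 0 0
After step 4: ants at (3,0),(1,3),(2,0)
  0 0 0 0
  0 0 0 1
  4 0 0 0
  4 0 0 0
  0 0 0 0
After step 5: ants at (2,0),(0,3),(3,0)
  0 0 0 1
  0 0 0 0
  5 0 0 0
  5 0 0 0
  0 0 0 0
After step 6: ants at (3,0),(1,3),(2,0)
  0 0 0 0
  0 0 0 1
  6 0 0 0
  6 0 0 0
  0 0 0 0

0 0 0 0
0 0 0 1
6 0 0 0
6 0 0 0
0 0 0 0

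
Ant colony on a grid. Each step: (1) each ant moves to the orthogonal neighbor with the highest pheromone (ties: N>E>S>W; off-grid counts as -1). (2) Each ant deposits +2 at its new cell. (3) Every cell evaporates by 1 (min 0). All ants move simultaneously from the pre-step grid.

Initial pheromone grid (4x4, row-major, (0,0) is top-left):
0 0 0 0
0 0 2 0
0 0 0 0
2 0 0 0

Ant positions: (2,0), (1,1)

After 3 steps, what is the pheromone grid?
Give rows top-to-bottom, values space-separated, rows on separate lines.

After step 1: ants at (3,0),(1,2)
  0 0 0 0
  0 0 3 0
  0 0 0 0
  3 0 0 0
After step 2: ants at (2,0),(0,2)
  0 0 1 0
  0 0 2 0
  1 0 0 0
  2 0 0 0
After step 3: ants at (3,0),(1,2)
  0 0 0 0
  0 0 3 0
  0 0 0 0
  3 0 0 0

0 0 0 0
0 0 3 0
0 0 0 0
3 0 0 0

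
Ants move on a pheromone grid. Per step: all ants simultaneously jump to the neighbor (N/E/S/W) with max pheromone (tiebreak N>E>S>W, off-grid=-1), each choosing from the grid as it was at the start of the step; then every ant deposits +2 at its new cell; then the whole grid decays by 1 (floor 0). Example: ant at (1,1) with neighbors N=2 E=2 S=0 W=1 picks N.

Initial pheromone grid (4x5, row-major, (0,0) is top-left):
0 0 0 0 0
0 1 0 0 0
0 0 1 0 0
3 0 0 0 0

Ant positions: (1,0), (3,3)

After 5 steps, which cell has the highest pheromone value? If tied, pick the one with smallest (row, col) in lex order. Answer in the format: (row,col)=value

Step 1: ant0:(1,0)->E->(1,1) | ant1:(3,3)->N->(2,3)
  grid max=2 at (1,1)
Step 2: ant0:(1,1)->N->(0,1) | ant1:(2,3)->N->(1,3)
  grid max=1 at (0,1)
Step 3: ant0:(0,1)->S->(1,1) | ant1:(1,3)->N->(0,3)
  grid max=2 at (1,1)
Step 4: ant0:(1,1)->N->(0,1) | ant1:(0,3)->E->(0,4)
  grid max=1 at (0,1)
Step 5: ant0:(0,1)->S->(1,1) | ant1:(0,4)->S->(1,4)
  grid max=2 at (1,1)
Final grid:
  0 0 0 0 0
  0 2 0 0 1
  0 0 0 0 0
  0 0 0 0 0
Max pheromone 2 at (1,1)

Answer: (1,1)=2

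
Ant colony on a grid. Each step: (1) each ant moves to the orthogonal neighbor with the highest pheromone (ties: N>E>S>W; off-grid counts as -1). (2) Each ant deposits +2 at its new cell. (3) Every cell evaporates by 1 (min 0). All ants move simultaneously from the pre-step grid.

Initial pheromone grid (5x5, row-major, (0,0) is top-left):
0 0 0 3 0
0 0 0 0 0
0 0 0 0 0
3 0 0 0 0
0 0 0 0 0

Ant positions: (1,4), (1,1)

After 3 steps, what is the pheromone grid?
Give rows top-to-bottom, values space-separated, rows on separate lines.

After step 1: ants at (0,4),(0,1)
  0 1 0 2 1
  0 0 0 0 0
  0 0 0 0 0
  2 0 0 0 0
  0 0 0 0 0
After step 2: ants at (0,3),(0,2)
  0 0 1 3 0
  0 0 0 0 0
  0 0 0 0 0
  1 0 0 0 0
  0 0 0 0 0
After step 3: ants at (0,2),(0,3)
  0 0 2 4 0
  0 0 0 0 0
  0 0 0 0 0
  0 0 0 0 0
  0 0 0 0 0

0 0 2 4 0
0 0 0 0 0
0 0 0 0 0
0 0 0 0 0
0 0 0 0 0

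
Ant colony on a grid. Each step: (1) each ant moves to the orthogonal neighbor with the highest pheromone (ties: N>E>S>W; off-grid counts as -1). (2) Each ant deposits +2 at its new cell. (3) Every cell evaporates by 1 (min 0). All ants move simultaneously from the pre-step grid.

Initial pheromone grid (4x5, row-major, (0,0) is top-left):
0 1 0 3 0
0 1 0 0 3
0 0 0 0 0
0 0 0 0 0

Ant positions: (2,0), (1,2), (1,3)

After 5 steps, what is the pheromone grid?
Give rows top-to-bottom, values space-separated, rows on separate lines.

After step 1: ants at (1,0),(1,1),(0,3)
  0 0 0 4 0
  1 2 0 0 2
  0 0 0 0 0
  0 0 0 0 0
After step 2: ants at (1,1),(1,0),(0,4)
  0 0 0 3 1
  2 3 0 0 1
  0 0 0 0 0
  0 0 0 0 0
After step 3: ants at (1,0),(1,1),(0,3)
  0 0 0 4 0
  3 4 0 0 0
  0 0 0 0 0
  0 0 0 0 0
After step 4: ants at (1,1),(1,0),(0,4)
  0 0 0 3 1
  4 5 0 0 0
  0 0 0 0 0
  0 0 0 0 0
After step 5: ants at (1,0),(1,1),(0,3)
  0 0 0 4 0
  5 6 0 0 0
  0 0 0 0 0
  0 0 0 0 0

0 0 0 4 0
5 6 0 0 0
0 0 0 0 0
0 0 0 0 0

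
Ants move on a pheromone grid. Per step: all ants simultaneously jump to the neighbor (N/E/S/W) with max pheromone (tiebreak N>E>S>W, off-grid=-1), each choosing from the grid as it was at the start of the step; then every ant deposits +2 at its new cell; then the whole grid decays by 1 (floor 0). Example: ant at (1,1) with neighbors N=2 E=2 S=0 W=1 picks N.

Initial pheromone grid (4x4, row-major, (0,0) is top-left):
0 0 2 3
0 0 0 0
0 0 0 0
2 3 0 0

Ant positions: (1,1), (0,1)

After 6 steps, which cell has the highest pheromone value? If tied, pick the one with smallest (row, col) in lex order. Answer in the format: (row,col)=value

Answer: (0,2)=8

Derivation:
Step 1: ant0:(1,1)->N->(0,1) | ant1:(0,1)->E->(0,2)
  grid max=3 at (0,2)
Step 2: ant0:(0,1)->E->(0,2) | ant1:(0,2)->E->(0,3)
  grid max=4 at (0,2)
Step 3: ant0:(0,2)->E->(0,3) | ant1:(0,3)->W->(0,2)
  grid max=5 at (0,2)
Step 4: ant0:(0,3)->W->(0,2) | ant1:(0,2)->E->(0,3)
  grid max=6 at (0,2)
Step 5: ant0:(0,2)->E->(0,3) | ant1:(0,3)->W->(0,2)
  grid max=7 at (0,2)
Step 6: ant0:(0,3)->W->(0,2) | ant1:(0,2)->E->(0,3)
  grid max=8 at (0,2)
Final grid:
  0 0 8 7
  0 0 0 0
  0 0 0 0
  0 0 0 0
Max pheromone 8 at (0,2)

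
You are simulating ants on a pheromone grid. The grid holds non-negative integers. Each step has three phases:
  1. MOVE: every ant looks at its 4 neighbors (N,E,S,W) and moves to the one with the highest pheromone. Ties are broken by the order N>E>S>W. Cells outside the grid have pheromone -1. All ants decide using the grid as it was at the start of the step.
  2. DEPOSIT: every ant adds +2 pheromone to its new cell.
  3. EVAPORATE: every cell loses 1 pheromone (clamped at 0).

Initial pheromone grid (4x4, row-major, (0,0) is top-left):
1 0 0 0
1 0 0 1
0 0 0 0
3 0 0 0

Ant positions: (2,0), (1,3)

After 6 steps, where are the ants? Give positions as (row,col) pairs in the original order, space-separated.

Step 1: ant0:(2,0)->S->(3,0) | ant1:(1,3)->N->(0,3)
  grid max=4 at (3,0)
Step 2: ant0:(3,0)->N->(2,0) | ant1:(0,3)->S->(1,3)
  grid max=3 at (3,0)
Step 3: ant0:(2,0)->S->(3,0) | ant1:(1,3)->N->(0,3)
  grid max=4 at (3,0)
Step 4: ant0:(3,0)->N->(2,0) | ant1:(0,3)->S->(1,3)
  grid max=3 at (3,0)
Step 5: ant0:(2,0)->S->(3,0) | ant1:(1,3)->N->(0,3)
  grid max=4 at (3,0)
Step 6: ant0:(3,0)->N->(2,0) | ant1:(0,3)->S->(1,3)
  grid max=3 at (3,0)

(2,0) (1,3)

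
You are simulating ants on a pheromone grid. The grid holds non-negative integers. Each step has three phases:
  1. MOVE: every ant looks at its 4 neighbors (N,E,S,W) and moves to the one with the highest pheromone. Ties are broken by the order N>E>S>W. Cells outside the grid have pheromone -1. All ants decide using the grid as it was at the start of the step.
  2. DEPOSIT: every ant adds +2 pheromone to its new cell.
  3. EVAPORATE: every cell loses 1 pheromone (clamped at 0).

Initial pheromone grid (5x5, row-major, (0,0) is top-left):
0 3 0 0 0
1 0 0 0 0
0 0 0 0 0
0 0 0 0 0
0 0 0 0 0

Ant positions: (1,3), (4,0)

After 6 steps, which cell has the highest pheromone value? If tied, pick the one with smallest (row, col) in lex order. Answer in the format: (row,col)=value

Step 1: ant0:(1,3)->N->(0,3) | ant1:(4,0)->N->(3,0)
  grid max=2 at (0,1)
Step 2: ant0:(0,3)->E->(0,4) | ant1:(3,0)->N->(2,0)
  grid max=1 at (0,1)
Step 3: ant0:(0,4)->S->(1,4) | ant1:(2,0)->N->(1,0)
  grid max=1 at (1,0)
Step 4: ant0:(1,4)->N->(0,4) | ant1:(1,0)->N->(0,0)
  grid max=1 at (0,0)
Step 5: ant0:(0,4)->S->(1,4) | ant1:(0,0)->E->(0,1)
  grid max=1 at (0,1)
Step 6: ant0:(1,4)->N->(0,4) | ant1:(0,1)->E->(0,2)
  grid max=1 at (0,2)
Final grid:
  0 0 1 0 1
  0 0 0 0 0
  0 0 0 0 0
  0 0 0 0 0
  0 0 0 0 0
Max pheromone 1 at (0,2)

Answer: (0,2)=1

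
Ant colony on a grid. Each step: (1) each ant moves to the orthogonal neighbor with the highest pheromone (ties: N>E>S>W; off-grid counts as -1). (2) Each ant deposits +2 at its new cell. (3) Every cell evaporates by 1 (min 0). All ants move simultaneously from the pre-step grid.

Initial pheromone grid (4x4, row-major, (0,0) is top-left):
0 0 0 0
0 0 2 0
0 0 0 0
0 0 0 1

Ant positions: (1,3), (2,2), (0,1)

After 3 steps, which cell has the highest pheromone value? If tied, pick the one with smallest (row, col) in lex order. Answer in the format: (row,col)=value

Step 1: ant0:(1,3)->W->(1,2) | ant1:(2,2)->N->(1,2) | ant2:(0,1)->E->(0,2)
  grid max=5 at (1,2)
Step 2: ant0:(1,2)->N->(0,2) | ant1:(1,2)->N->(0,2) | ant2:(0,2)->S->(1,2)
  grid max=6 at (1,2)
Step 3: ant0:(0,2)->S->(1,2) | ant1:(0,2)->S->(1,2) | ant2:(1,2)->N->(0,2)
  grid max=9 at (1,2)
Final grid:
  0 0 5 0
  0 0 9 0
  0 0 0 0
  0 0 0 0
Max pheromone 9 at (1,2)

Answer: (1,2)=9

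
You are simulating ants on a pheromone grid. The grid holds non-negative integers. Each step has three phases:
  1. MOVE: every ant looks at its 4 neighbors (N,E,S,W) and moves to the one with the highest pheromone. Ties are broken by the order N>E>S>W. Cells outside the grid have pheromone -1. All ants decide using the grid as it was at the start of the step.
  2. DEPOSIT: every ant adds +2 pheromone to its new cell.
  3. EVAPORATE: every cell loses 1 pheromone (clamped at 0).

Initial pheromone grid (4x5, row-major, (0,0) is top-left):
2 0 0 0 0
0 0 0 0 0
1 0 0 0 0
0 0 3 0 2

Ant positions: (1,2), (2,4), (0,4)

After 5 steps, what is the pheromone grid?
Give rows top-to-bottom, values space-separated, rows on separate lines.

After step 1: ants at (0,2),(3,4),(1,4)
  1 0 1 0 0
  0 0 0 0 1
  0 0 0 0 0
  0 0 2 0 3
After step 2: ants at (0,3),(2,4),(0,4)
  0 0 0 1 1
  0 0 0 0 0
  0 0 0 0 1
  0 0 1 0 2
After step 3: ants at (0,4),(3,4),(0,3)
  0 0 0 2 2
  0 0 0 0 0
  0 0 0 0 0
  0 0 0 0 3
After step 4: ants at (0,3),(2,4),(0,4)
  0 0 0 3 3
  0 0 0 0 0
  0 0 0 0 1
  0 0 0 0 2
After step 5: ants at (0,4),(3,4),(0,3)
  0 0 0 4 4
  0 0 0 0 0
  0 0 0 0 0
  0 0 0 0 3

0 0 0 4 4
0 0 0 0 0
0 0 0 0 0
0 0 0 0 3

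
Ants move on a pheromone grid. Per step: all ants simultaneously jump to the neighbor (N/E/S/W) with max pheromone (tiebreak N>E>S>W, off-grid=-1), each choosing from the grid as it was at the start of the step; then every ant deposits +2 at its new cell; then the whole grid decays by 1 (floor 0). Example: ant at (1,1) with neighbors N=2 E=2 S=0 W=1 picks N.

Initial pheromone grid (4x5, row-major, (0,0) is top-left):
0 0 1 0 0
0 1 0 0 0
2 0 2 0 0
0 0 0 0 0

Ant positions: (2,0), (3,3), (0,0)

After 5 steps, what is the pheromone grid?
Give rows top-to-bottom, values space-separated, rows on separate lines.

After step 1: ants at (1,0),(2,3),(0,1)
  0 1 0 0 0
  1 0 0 0 0
  1 0 1 1 0
  0 0 0 0 0
After step 2: ants at (2,0),(2,2),(0,2)
  0 0 1 0 0
  0 0 0 0 0
  2 0 2 0 0
  0 0 0 0 0
After step 3: ants at (1,0),(1,2),(0,3)
  0 0 0 1 0
  1 0 1 0 0
  1 0 1 0 0
  0 0 0 0 0
After step 4: ants at (2,0),(2,2),(0,4)
  0 0 0 0 1
  0 0 0 0 0
  2 0 2 0 0
  0 0 0 0 0
After step 5: ants at (1,0),(1,2),(1,4)
  0 0 0 0 0
  1 0 1 0 1
  1 0 1 0 0
  0 0 0 0 0

0 0 0 0 0
1 0 1 0 1
1 0 1 0 0
0 0 0 0 0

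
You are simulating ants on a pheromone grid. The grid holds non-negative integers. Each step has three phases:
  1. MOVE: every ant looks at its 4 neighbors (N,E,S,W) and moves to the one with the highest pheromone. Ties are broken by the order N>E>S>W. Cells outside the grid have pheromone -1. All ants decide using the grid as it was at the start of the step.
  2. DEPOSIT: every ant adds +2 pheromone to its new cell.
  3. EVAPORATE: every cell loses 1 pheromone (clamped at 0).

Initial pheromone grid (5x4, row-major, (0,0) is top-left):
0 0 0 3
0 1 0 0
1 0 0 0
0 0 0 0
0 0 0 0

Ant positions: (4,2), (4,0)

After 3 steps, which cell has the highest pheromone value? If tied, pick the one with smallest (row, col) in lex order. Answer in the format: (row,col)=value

Answer: (1,0)=1

Derivation:
Step 1: ant0:(4,2)->N->(3,2) | ant1:(4,0)->N->(3,0)
  grid max=2 at (0,3)
Step 2: ant0:(3,2)->N->(2,2) | ant1:(3,0)->N->(2,0)
  grid max=1 at (0,3)
Step 3: ant0:(2,2)->N->(1,2) | ant1:(2,0)->N->(1,0)
  grid max=1 at (1,0)
Final grid:
  0 0 0 0
  1 0 1 0
  0 0 0 0
  0 0 0 0
  0 0 0 0
Max pheromone 1 at (1,0)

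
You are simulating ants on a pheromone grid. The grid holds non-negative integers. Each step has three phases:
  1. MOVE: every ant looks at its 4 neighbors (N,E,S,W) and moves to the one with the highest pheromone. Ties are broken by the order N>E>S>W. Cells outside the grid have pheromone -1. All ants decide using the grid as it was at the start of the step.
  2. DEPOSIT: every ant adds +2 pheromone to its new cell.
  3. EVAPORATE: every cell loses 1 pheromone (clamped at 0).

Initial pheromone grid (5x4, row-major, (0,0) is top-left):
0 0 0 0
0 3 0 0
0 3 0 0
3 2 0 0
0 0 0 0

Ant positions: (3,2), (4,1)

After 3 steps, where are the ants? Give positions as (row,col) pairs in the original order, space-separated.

Step 1: ant0:(3,2)->W->(3,1) | ant1:(4,1)->N->(3,1)
  grid max=5 at (3,1)
Step 2: ant0:(3,1)->N->(2,1) | ant1:(3,1)->N->(2,1)
  grid max=5 at (2,1)
Step 3: ant0:(2,1)->S->(3,1) | ant1:(2,1)->S->(3,1)
  grid max=7 at (3,1)

(3,1) (3,1)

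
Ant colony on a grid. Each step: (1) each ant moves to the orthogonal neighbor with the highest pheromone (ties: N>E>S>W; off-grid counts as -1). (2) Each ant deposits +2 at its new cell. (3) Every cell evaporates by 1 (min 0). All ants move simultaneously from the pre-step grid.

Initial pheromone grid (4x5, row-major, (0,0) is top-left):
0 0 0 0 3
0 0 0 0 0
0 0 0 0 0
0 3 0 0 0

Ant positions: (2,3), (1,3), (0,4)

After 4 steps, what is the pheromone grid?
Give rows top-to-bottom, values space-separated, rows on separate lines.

After step 1: ants at (1,3),(0,3),(1,4)
  0 0 0 1 2
  0 0 0 1 1
  0 0 0 0 0
  0 2 0 0 0
After step 2: ants at (0,3),(0,4),(0,4)
  0 0 0 2 5
  0 0 0 0 0
  0 0 0 0 0
  0 1 0 0 0
After step 3: ants at (0,4),(0,3),(0,3)
  0 0 0 5 6
  0 0 0 0 0
  0 0 0 0 0
  0 0 0 0 0
After step 4: ants at (0,3),(0,4),(0,4)
  0 0 0 6 9
  0 0 0 0 0
  0 0 0 0 0
  0 0 0 0 0

0 0 0 6 9
0 0 0 0 0
0 0 0 0 0
0 0 0 0 0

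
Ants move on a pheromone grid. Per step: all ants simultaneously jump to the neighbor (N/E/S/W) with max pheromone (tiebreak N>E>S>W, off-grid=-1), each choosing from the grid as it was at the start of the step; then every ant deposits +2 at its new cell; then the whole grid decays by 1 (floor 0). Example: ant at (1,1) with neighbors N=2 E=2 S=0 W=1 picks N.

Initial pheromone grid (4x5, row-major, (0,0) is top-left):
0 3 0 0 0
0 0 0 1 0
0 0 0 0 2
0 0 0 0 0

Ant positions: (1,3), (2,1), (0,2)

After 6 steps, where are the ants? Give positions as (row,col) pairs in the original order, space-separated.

Step 1: ant0:(1,3)->N->(0,3) | ant1:(2,1)->N->(1,1) | ant2:(0,2)->W->(0,1)
  grid max=4 at (0,1)
Step 2: ant0:(0,3)->E->(0,4) | ant1:(1,1)->N->(0,1) | ant2:(0,1)->S->(1,1)
  grid max=5 at (0,1)
Step 3: ant0:(0,4)->S->(1,4) | ant1:(0,1)->S->(1,1) | ant2:(1,1)->N->(0,1)
  grid max=6 at (0,1)
Step 4: ant0:(1,4)->N->(0,4) | ant1:(1,1)->N->(0,1) | ant2:(0,1)->S->(1,1)
  grid max=7 at (0,1)
Step 5: ant0:(0,4)->S->(1,4) | ant1:(0,1)->S->(1,1) | ant2:(1,1)->N->(0,1)
  grid max=8 at (0,1)
Step 6: ant0:(1,4)->N->(0,4) | ant1:(1,1)->N->(0,1) | ant2:(0,1)->S->(1,1)
  grid max=9 at (0,1)

(0,4) (0,1) (1,1)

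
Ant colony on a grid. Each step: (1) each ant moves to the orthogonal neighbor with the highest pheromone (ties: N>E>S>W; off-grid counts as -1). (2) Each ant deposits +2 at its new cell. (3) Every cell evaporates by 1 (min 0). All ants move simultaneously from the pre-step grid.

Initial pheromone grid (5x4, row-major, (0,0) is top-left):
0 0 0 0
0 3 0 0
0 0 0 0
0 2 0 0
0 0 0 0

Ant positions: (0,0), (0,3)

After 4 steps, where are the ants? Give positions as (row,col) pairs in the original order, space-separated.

Step 1: ant0:(0,0)->E->(0,1) | ant1:(0,3)->S->(1,3)
  grid max=2 at (1,1)
Step 2: ant0:(0,1)->S->(1,1) | ant1:(1,3)->N->(0,3)
  grid max=3 at (1,1)
Step 3: ant0:(1,1)->N->(0,1) | ant1:(0,3)->S->(1,3)
  grid max=2 at (1,1)
Step 4: ant0:(0,1)->S->(1,1) | ant1:(1,3)->N->(0,3)
  grid max=3 at (1,1)

(1,1) (0,3)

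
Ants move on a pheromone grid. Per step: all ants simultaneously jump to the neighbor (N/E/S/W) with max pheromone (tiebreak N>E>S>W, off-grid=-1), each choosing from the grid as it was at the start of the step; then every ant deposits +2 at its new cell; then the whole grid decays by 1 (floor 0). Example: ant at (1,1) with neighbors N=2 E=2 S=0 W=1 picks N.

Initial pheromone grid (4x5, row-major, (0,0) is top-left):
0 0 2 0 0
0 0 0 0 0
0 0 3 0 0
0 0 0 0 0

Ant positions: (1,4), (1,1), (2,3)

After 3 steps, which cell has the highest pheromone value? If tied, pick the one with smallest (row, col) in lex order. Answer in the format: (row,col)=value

Step 1: ant0:(1,4)->N->(0,4) | ant1:(1,1)->N->(0,1) | ant2:(2,3)->W->(2,2)
  grid max=4 at (2,2)
Step 2: ant0:(0,4)->S->(1,4) | ant1:(0,1)->E->(0,2) | ant2:(2,2)->N->(1,2)
  grid max=3 at (2,2)
Step 3: ant0:(1,4)->N->(0,4) | ant1:(0,2)->S->(1,2) | ant2:(1,2)->S->(2,2)
  grid max=4 at (2,2)
Final grid:
  0 0 1 0 1
  0 0 2 0 0
  0 0 4 0 0
  0 0 0 0 0
Max pheromone 4 at (2,2)

Answer: (2,2)=4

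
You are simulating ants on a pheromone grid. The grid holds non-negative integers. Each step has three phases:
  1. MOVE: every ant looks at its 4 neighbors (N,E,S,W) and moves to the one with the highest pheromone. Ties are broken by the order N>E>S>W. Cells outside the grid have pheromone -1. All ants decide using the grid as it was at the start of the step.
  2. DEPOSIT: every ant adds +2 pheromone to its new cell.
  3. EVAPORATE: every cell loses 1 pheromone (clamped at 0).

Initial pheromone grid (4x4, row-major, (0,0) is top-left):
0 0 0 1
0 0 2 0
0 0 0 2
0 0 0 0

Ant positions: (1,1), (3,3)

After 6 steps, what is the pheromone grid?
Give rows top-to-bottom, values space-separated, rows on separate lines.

After step 1: ants at (1,2),(2,3)
  0 0 0 0
  0 0 3 0
  0 0 0 3
  0 0 0 0
After step 2: ants at (0,2),(1,3)
  0 0 1 0
  0 0 2 1
  0 0 0 2
  0 0 0 0
After step 3: ants at (1,2),(2,3)
  0 0 0 0
  0 0 3 0
  0 0 0 3
  0 0 0 0
After step 4: ants at (0,2),(1,3)
  0 0 1 0
  0 0 2 1
  0 0 0 2
  0 0 0 0
After step 5: ants at (1,2),(2,3)
  0 0 0 0
  0 0 3 0
  0 0 0 3
  0 0 0 0
After step 6: ants at (0,2),(1,3)
  0 0 1 0
  0 0 2 1
  0 0 0 2
  0 0 0 0

0 0 1 0
0 0 2 1
0 0 0 2
0 0 0 0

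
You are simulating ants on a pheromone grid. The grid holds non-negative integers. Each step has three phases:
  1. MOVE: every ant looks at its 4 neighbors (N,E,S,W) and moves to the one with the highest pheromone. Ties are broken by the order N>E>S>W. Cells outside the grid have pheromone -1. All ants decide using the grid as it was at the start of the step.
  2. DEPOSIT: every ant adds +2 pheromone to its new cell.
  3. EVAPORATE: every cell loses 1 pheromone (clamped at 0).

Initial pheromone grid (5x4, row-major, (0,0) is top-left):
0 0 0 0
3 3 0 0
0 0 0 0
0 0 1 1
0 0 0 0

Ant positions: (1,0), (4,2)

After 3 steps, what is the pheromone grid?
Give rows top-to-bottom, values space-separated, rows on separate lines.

After step 1: ants at (1,1),(3,2)
  0 0 0 0
  2 4 0 0
  0 0 0 0
  0 0 2 0
  0 0 0 0
After step 2: ants at (1,0),(2,2)
  0 0 0 0
  3 3 0 0
  0 0 1 0
  0 0 1 0
  0 0 0 0
After step 3: ants at (1,1),(3,2)
  0 0 0 0
  2 4 0 0
  0 0 0 0
  0 0 2 0
  0 0 0 0

0 0 0 0
2 4 0 0
0 0 0 0
0 0 2 0
0 0 0 0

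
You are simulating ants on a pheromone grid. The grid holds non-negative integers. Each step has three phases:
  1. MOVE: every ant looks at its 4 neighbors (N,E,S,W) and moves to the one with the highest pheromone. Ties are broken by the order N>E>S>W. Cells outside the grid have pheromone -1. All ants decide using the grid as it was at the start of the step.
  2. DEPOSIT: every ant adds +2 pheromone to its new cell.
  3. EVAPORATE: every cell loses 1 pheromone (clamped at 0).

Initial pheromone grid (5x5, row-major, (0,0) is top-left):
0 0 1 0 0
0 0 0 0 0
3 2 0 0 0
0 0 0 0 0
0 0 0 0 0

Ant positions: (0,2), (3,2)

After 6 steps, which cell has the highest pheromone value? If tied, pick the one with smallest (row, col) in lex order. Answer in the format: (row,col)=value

Step 1: ant0:(0,2)->E->(0,3) | ant1:(3,2)->N->(2,2)
  grid max=2 at (2,0)
Step 2: ant0:(0,3)->E->(0,4) | ant1:(2,2)->W->(2,1)
  grid max=2 at (2,1)
Step 3: ant0:(0,4)->S->(1,4) | ant1:(2,1)->W->(2,0)
  grid max=2 at (2,0)
Step 4: ant0:(1,4)->N->(0,4) | ant1:(2,0)->E->(2,1)
  grid max=2 at (2,1)
Step 5: ant0:(0,4)->S->(1,4) | ant1:(2,1)->W->(2,0)
  grid max=2 at (2,0)
Step 6: ant0:(1,4)->N->(0,4) | ant1:(2,0)->E->(2,1)
  grid max=2 at (2,1)
Final grid:
  0 0 0 0 1
  0 0 0 0 0
  1 2 0 0 0
  0 0 0 0 0
  0 0 0 0 0
Max pheromone 2 at (2,1)

Answer: (2,1)=2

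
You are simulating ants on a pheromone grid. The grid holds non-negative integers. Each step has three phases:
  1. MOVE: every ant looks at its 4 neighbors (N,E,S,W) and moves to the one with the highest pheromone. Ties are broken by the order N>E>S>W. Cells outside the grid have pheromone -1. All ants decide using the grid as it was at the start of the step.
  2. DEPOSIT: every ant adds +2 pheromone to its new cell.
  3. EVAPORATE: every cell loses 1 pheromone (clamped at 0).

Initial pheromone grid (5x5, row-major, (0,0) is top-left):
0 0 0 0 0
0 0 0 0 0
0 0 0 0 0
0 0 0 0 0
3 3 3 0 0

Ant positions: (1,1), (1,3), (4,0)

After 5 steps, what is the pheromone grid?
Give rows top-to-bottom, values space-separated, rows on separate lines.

After step 1: ants at (0,1),(0,3),(4,1)
  0 1 0 1 0
  0 0 0 0 0
  0 0 0 0 0
  0 0 0 0 0
  2 4 2 0 0
After step 2: ants at (0,2),(0,4),(4,2)
  0 0 1 0 1
  0 0 0 0 0
  0 0 0 0 0
  0 0 0 0 0
  1 3 3 0 0
After step 3: ants at (0,3),(1,4),(4,1)
  0 0 0 1 0
  0 0 0 0 1
  0 0 0 0 0
  0 0 0 0 0
  0 4 2 0 0
After step 4: ants at (0,4),(0,4),(4,2)
  0 0 0 0 3
  0 0 0 0 0
  0 0 0 0 0
  0 0 0 0 0
  0 3 3 0 0
After step 5: ants at (1,4),(1,4),(4,1)
  0 0 0 0 2
  0 0 0 0 3
  0 0 0 0 0
  0 0 0 0 0
  0 4 2 0 0

0 0 0 0 2
0 0 0 0 3
0 0 0 0 0
0 0 0 0 0
0 4 2 0 0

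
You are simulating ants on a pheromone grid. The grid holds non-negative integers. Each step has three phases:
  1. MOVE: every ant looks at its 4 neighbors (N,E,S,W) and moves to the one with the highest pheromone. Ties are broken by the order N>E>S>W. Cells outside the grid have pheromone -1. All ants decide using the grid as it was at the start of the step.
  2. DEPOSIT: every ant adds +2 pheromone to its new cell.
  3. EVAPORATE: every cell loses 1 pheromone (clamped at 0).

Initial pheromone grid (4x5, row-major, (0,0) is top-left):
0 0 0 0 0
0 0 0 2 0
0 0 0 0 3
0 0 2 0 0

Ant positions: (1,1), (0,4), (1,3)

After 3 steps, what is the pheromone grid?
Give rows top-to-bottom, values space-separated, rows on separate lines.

After step 1: ants at (0,1),(1,4),(0,3)
  0 1 0 1 0
  0 0 0 1 1
  0 0 0 0 2
  0 0 1 0 0
After step 2: ants at (0,2),(2,4),(1,3)
  0 0 1 0 0
  0 0 0 2 0
  0 0 0 0 3
  0 0 0 0 0
After step 3: ants at (0,3),(1,4),(0,3)
  0 0 0 3 0
  0 0 0 1 1
  0 0 0 0 2
  0 0 0 0 0

0 0 0 3 0
0 0 0 1 1
0 0 0 0 2
0 0 0 0 0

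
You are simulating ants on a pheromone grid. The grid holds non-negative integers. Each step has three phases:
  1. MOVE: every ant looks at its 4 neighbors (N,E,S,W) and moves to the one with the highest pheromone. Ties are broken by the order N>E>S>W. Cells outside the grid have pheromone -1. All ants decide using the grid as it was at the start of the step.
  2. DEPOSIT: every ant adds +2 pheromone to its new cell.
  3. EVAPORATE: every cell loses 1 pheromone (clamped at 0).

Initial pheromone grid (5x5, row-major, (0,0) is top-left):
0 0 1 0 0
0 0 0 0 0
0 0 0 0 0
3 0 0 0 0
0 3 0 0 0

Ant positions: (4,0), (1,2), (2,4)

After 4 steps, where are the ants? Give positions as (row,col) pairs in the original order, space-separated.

Step 1: ant0:(4,0)->N->(3,0) | ant1:(1,2)->N->(0,2) | ant2:(2,4)->N->(1,4)
  grid max=4 at (3,0)
Step 2: ant0:(3,0)->N->(2,0) | ant1:(0,2)->E->(0,3) | ant2:(1,4)->N->(0,4)
  grid max=3 at (3,0)
Step 3: ant0:(2,0)->S->(3,0) | ant1:(0,3)->E->(0,4) | ant2:(0,4)->W->(0,3)
  grid max=4 at (3,0)
Step 4: ant0:(3,0)->N->(2,0) | ant1:(0,4)->W->(0,3) | ant2:(0,3)->E->(0,4)
  grid max=3 at (0,3)

(2,0) (0,3) (0,4)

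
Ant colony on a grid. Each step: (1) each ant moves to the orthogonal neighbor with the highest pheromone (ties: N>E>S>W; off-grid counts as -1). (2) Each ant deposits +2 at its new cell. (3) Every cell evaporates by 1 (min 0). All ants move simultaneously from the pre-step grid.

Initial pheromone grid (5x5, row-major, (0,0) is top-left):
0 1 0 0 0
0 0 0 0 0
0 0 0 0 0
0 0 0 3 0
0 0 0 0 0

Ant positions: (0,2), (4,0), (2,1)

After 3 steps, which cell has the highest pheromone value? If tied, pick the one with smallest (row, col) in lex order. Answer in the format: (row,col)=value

Answer: (0,1)=4

Derivation:
Step 1: ant0:(0,2)->W->(0,1) | ant1:(4,0)->N->(3,0) | ant2:(2,1)->N->(1,1)
  grid max=2 at (0,1)
Step 2: ant0:(0,1)->S->(1,1) | ant1:(3,0)->N->(2,0) | ant2:(1,1)->N->(0,1)
  grid max=3 at (0,1)
Step 3: ant0:(1,1)->N->(0,1) | ant1:(2,0)->N->(1,0) | ant2:(0,1)->S->(1,1)
  grid max=4 at (0,1)
Final grid:
  0 4 0 0 0
  1 3 0 0 0
  0 0 0 0 0
  0 0 0 0 0
  0 0 0 0 0
Max pheromone 4 at (0,1)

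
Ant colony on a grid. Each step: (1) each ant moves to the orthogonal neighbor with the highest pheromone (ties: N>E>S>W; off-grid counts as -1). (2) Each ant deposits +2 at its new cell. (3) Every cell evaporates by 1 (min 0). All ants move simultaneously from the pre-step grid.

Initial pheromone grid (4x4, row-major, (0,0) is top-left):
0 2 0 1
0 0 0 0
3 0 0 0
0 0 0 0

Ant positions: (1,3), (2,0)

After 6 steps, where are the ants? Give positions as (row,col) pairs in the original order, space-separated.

Step 1: ant0:(1,3)->N->(0,3) | ant1:(2,0)->N->(1,0)
  grid max=2 at (0,3)
Step 2: ant0:(0,3)->S->(1,3) | ant1:(1,0)->S->(2,0)
  grid max=3 at (2,0)
Step 3: ant0:(1,3)->N->(0,3) | ant1:(2,0)->N->(1,0)
  grid max=2 at (0,3)
Step 4: ant0:(0,3)->S->(1,3) | ant1:(1,0)->S->(2,0)
  grid max=3 at (2,0)
Step 5: ant0:(1,3)->N->(0,3) | ant1:(2,0)->N->(1,0)
  grid max=2 at (0,3)
Step 6: ant0:(0,3)->S->(1,3) | ant1:(1,0)->S->(2,0)
  grid max=3 at (2,0)

(1,3) (2,0)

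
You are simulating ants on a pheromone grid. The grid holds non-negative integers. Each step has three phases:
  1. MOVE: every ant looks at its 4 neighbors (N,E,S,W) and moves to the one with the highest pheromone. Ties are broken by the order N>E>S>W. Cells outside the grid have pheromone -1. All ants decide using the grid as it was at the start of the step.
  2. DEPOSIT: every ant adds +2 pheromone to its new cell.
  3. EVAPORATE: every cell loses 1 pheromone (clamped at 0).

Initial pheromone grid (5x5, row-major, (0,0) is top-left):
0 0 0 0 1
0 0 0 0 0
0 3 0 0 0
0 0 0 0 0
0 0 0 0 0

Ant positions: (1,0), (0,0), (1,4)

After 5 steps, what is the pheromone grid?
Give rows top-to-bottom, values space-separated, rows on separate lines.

After step 1: ants at (0,0),(0,1),(0,4)
  1 1 0 0 2
  0 0 0 0 0
  0 2 0 0 0
  0 0 0 0 0
  0 0 0 0 0
After step 2: ants at (0,1),(0,0),(1,4)
  2 2 0 0 1
  0 0 0 0 1
  0 1 0 0 0
  0 0 0 0 0
  0 0 0 0 0
After step 3: ants at (0,0),(0,1),(0,4)
  3 3 0 0 2
  0 0 0 0 0
  0 0 0 0 0
  0 0 0 0 0
  0 0 0 0 0
After step 4: ants at (0,1),(0,0),(1,4)
  4 4 0 0 1
  0 0 0 0 1
  0 0 0 0 0
  0 0 0 0 0
  0 0 0 0 0
After step 5: ants at (0,0),(0,1),(0,4)
  5 5 0 0 2
  0 0 0 0 0
  0 0 0 0 0
  0 0 0 0 0
  0 0 0 0 0

5 5 0 0 2
0 0 0 0 0
0 0 0 0 0
0 0 0 0 0
0 0 0 0 0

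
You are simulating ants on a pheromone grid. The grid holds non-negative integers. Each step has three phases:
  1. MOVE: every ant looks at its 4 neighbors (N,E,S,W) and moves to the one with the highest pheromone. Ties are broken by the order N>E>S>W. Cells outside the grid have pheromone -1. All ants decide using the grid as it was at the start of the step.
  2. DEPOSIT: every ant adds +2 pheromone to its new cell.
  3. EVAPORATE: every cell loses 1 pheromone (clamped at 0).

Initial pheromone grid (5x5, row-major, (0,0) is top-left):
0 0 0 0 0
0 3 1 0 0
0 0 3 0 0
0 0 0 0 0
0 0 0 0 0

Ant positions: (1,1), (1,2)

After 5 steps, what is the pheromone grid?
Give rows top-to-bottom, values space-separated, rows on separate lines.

After step 1: ants at (1,2),(2,2)
  0 0 0 0 0
  0 2 2 0 0
  0 0 4 0 0
  0 0 0 0 0
  0 0 0 0 0
After step 2: ants at (2,2),(1,2)
  0 0 0 0 0
  0 1 3 0 0
  0 0 5 0 0
  0 0 0 0 0
  0 0 0 0 0
After step 3: ants at (1,2),(2,2)
  0 0 0 0 0
  0 0 4 0 0
  0 0 6 0 0
  0 0 0 0 0
  0 0 0 0 0
After step 4: ants at (2,2),(1,2)
  0 0 0 0 0
  0 0 5 0 0
  0 0 7 0 0
  0 0 0 0 0
  0 0 0 0 0
After step 5: ants at (1,2),(2,2)
  0 0 0 0 0
  0 0 6 0 0
  0 0 8 0 0
  0 0 0 0 0
  0 0 0 0 0

0 0 0 0 0
0 0 6 0 0
0 0 8 0 0
0 0 0 0 0
0 0 0 0 0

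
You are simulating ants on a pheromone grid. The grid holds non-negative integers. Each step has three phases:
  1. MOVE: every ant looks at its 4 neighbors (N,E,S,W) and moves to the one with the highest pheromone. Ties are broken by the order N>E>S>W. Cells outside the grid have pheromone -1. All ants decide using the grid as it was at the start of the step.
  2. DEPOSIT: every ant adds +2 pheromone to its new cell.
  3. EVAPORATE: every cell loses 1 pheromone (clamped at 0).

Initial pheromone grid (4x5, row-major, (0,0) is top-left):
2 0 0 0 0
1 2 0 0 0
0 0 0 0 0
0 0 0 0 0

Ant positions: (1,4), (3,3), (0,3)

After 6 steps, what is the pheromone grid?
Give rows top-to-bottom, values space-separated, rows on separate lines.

After step 1: ants at (0,4),(2,3),(0,4)
  1 0 0 0 3
  0 1 0 0 0
  0 0 0 1 0
  0 0 0 0 0
After step 2: ants at (1,4),(1,3),(1,4)
  0 0 0 0 2
  0 0 0 1 3
  0 0 0 0 0
  0 0 0 0 0
After step 3: ants at (0,4),(1,4),(0,4)
  0 0 0 0 5
  0 0 0 0 4
  0 0 0 0 0
  0 0 0 0 0
After step 4: ants at (1,4),(0,4),(1,4)
  0 0 0 0 6
  0 0 0 0 7
  0 0 0 0 0
  0 0 0 0 0
After step 5: ants at (0,4),(1,4),(0,4)
  0 0 0 0 9
  0 0 0 0 8
  0 0 0 0 0
  0 0 0 0 0
After step 6: ants at (1,4),(0,4),(1,4)
  0 0 0 0 10
  0 0 0 0 11
  0 0 0 0 0
  0 0 0 0 0

0 0 0 0 10
0 0 0 0 11
0 0 0 0 0
0 0 0 0 0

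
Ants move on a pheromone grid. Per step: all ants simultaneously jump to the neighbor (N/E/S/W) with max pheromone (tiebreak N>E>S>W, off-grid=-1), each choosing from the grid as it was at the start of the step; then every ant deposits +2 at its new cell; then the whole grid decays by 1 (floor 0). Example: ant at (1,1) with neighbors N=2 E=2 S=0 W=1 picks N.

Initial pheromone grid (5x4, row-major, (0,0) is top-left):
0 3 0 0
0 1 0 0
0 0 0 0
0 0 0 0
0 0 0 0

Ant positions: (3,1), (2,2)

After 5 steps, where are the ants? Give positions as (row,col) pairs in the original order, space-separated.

Step 1: ant0:(3,1)->N->(2,1) | ant1:(2,2)->N->(1,2)
  grid max=2 at (0,1)
Step 2: ant0:(2,1)->N->(1,1) | ant1:(1,2)->N->(0,2)
  grid max=1 at (0,1)
Step 3: ant0:(1,1)->N->(0,1) | ant1:(0,2)->W->(0,1)
  grid max=4 at (0,1)
Step 4: ant0:(0,1)->E->(0,2) | ant1:(0,1)->E->(0,2)
  grid max=3 at (0,1)
Step 5: ant0:(0,2)->W->(0,1) | ant1:(0,2)->W->(0,1)
  grid max=6 at (0,1)

(0,1) (0,1)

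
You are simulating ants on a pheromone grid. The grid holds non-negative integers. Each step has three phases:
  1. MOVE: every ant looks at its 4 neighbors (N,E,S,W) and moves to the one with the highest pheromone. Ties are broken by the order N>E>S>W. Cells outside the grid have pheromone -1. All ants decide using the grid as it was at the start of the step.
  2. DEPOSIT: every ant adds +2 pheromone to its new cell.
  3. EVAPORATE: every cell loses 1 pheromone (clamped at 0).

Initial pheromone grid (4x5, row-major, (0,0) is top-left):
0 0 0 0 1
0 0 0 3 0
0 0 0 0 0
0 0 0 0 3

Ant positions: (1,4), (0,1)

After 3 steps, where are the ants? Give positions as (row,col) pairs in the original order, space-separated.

Step 1: ant0:(1,4)->W->(1,3) | ant1:(0,1)->E->(0,2)
  grid max=4 at (1,3)
Step 2: ant0:(1,3)->N->(0,3) | ant1:(0,2)->E->(0,3)
  grid max=3 at (0,3)
Step 3: ant0:(0,3)->S->(1,3) | ant1:(0,3)->S->(1,3)
  grid max=6 at (1,3)

(1,3) (1,3)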